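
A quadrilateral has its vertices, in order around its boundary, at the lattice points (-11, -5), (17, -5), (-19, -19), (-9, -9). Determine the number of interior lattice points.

The shoelace formula gives twice the area as |[(-11)·(-5) − 17·(-5)] + [17·(-19) − (-19)·(-5)] + [(-19)·(-9) − (-9)·(-19)] + [(-9)·(-5) − (-11)·(-9)]| = 332, so the area is 166.
The number of boundary lattice points is Σ gcd(|Δx|,|Δy|) = gcd(28,0) + gcd(36,14) + gcd(10,10) + gcd(2,4) = 28+2+10+2 = 42.
By Pick's theorem A = I + B/2 − 1, so I = 166 − 42/2 + 1 = 146.

146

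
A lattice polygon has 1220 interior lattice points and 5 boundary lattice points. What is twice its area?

2443

Pick's theorem states A = I + B/2 − 1, so A = 1220 + 5/2 − 1 = 2443/2.
Hence 2A = 2443.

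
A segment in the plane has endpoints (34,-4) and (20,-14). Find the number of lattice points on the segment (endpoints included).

The number of lattice points on a segment between lattice points is gcd(|Δx|,|Δy|) + 1 = gcd(14,10) + 1 = 2 + 1 = 3.

3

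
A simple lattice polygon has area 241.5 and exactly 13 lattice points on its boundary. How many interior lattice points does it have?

Pick's theorem A = I + B/2 − 1 rearranges to I = A − B/2 + 1 = 241.5 − 13/2 + 1 = 236.

236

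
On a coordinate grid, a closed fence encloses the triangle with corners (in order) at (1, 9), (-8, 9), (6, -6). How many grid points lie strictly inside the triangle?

61

By the shoelace formula, twice the signed area is |[1·9 − (-8)·9] + [(-8)·(-6) − 6·9] + [6·9 − 1·(-6)]| = 135, so the area is 67.5.
The number of boundary lattice points is Σ gcd(|Δx|,|Δy|) = gcd(9,0) + gcd(14,15) + gcd(5,15) = 9+1+5 = 15.
Pick's theorem gives I = A − B/2 + 1 = 67.5 − 15/2 + 1 = 61.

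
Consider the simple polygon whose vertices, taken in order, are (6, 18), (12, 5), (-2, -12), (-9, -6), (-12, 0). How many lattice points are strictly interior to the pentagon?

By the shoelace formula, twice the signed area is |[6·5 − 12·18] + [12·(-12) − (-2)·5] + [(-2)·(-6) − (-9)·(-12)] + [(-9)·0 − (-12)·(-6)] + [(-12)·18 − 6·0]| = 704, so the area is 352.
Summing gcd(|Δx|,|Δy|) over the edges gives the boundary count: gcd(6,13) + gcd(14,17) + gcd(7,6) + gcd(3,6) + gcd(18,18) = 1+1+1+3+18 = 24.
Pick's theorem gives I = A − B/2 + 1 = 352 − 24/2 + 1 = 341.

341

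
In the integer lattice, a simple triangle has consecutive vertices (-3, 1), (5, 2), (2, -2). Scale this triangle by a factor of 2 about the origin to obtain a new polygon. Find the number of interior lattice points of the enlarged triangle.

56

By the shoelace formula, twice the signed area is |((-3)·2 − 5·1) + (5·(-2) − 2·2) + (2·1 − (-3)·(-2))| = 29, so the area is 29/2.
Summing gcd(|Δx|,|Δy|) over the edges gives the boundary count: gcd(8,1) + gcd(3,4) + gcd(5,3) = 1+1+1 = 3.
Scaling by 2 multiplies the area by 2² = 4 (so the new area is 58) and multiplies the boundary lattice-point count by 2, giving 6.
By Pick's theorem, the interior count of the dilated polygon is 58 − 6/2 + 1 = 56.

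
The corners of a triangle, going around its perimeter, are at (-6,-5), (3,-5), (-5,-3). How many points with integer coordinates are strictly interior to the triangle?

The shoelace formula gives twice the area as |((-6)·(-5) − 3·(-5)) + (3·(-3) − (-5)·(-5)) + ((-5)·(-5) − (-6)·(-3))| = 18, so the area is 9.
The number of boundary lattice points is Σ gcd(|Δx|,|Δy|) = gcd(9,0) + gcd(8,2) + gcd(1,2) = 9+2+1 = 12.
By Pick's theorem A = I + B/2 − 1, so I = 9 − 12/2 + 1 = 4.

4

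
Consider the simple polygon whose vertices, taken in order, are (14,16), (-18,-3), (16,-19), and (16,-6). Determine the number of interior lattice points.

By the shoelace formula, twice the signed area is |[14·(-3) − (-18)·16] + [(-18)·(-19) − 16·(-3)] + [16·(-6) − 16·(-19)] + [16·16 − 14·(-6)]| = 1184, so the area is 592.
Summing gcd(|Δx|,|Δy|) over the edges gives the boundary count: gcd(32,19) + gcd(34,16) + gcd(0,13) + gcd(2,22) = 1+2+13+2 = 18.
Pick's theorem gives I = A − B/2 + 1 = 592 − 18/2 + 1 = 584.

584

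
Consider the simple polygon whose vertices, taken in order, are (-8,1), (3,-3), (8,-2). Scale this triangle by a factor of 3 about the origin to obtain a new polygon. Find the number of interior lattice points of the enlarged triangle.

136

By the shoelace formula, twice the signed area is |[(-8)·(-3) − 3·1] + [3·(-2) − 8·(-3)] + [8·1 − (-8)·(-2)]| = 31, so the area is 31/2.
Summing gcd(|Δx|,|Δy|) over the edges gives the boundary count: gcd(11,4) + gcd(5,1) + gcd(16,3) = 1+1+1 = 3.
Scaling by 3 multiplies the area by 3² = 9 (so the new area is 279/2) and multiplies the boundary lattice-point count by 3, giving 9.
By Pick's theorem, the interior count of the dilated polygon is 279/2 − 9/2 + 1 = 136.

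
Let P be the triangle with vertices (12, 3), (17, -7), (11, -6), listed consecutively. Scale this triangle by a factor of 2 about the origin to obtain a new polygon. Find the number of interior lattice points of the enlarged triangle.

The shoelace formula gives twice the area as |[12·(-7) − 17·3] + [17·(-6) − 11·(-7)] + [11·3 − 12·(-6)]| = 55, so the area is 27.5.
Summing gcd(|Δx|,|Δy|) over the edges gives the boundary count: gcd(5,10) + gcd(6,1) + gcd(1,9) = 5+1+1 = 7.
Scaling by 2 multiplies the area by 2² = 4 (so the new area is 110) and multiplies the boundary lattice-point count by 2, giving 14.
By Pick's theorem, the interior count of the dilated polygon is 110 − 14/2 + 1 = 104.

104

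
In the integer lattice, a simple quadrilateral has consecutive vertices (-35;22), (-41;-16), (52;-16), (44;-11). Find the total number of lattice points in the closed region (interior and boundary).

The shoelace formula gives twice the area as |((-35)·(-16) − (-41)·22) + ((-41)·(-16) − 52·(-16)) + (52·(-11) − 44·(-16)) + (44·22 − (-35)·(-11))| = 3665, so the area is 3665/2.
The number of boundary lattice points is Σ gcd(|Δx|,|Δy|) = gcd(6,38) + gcd(93,0) + gcd(8,5) + gcd(79,33) = 2+93+1+1 = 97.
Pick's theorem gives I = A − B/2 + 1 = 3665/2 − 97/2 + 1 = 1785, so the closed region contains I + B = 1785 + 97 = 1882 lattice points.

1882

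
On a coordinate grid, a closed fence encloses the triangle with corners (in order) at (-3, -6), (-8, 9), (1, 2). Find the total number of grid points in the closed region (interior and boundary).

By the shoelace formula, twice the signed area is |((-3)·9 − (-8)·(-6)) + ((-8)·2 − 1·9) + (1·(-6) − (-3)·2)| = 100, so the area is 50.
Summing gcd(|Δx|,|Δy|) over the edges gives the boundary count: gcd(5,15) + gcd(9,7) + gcd(4,8) = 5+1+4 = 10.
Pick's theorem gives I = A − B/2 + 1 = 50 − 10/2 + 1 = 46, so the closed region contains I + B = 46 + 10 = 56 lattice points.

56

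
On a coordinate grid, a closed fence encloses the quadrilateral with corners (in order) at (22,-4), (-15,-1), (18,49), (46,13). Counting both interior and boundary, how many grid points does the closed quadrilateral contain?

The shoelace formula gives twice the area as |(22·(-1) − (-15)·(-4)) + ((-15)·49 − 18·(-1)) + (18·13 − 46·49) + (46·(-4) − 22·13)| = 3289, so the area is 3289/2.
Summing gcd(|Δx|,|Δy|) over the edges gives the boundary count: gcd(37,3) + gcd(33,50) + gcd(28,36) + gcd(24,17) = 1+1+4+1 = 7.
Pick's theorem gives I = A − B/2 + 1 = 3289/2 − 7/2 + 1 = 1642, so the closed region contains I + B = 1642 + 7 = 1649 lattice points.

1649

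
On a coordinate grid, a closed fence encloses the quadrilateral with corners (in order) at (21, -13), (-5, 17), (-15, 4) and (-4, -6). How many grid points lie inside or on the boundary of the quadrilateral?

409

Using the shoelace formula, 2A = |(21·17 − (-5)·(-13)) + ((-5)·4 − (-15)·17) + ((-15)·(-6) − (-4)·4) + ((-4)·(-13) − 21·(-6))| = 811, so the area is 405.5.
Along each edge there are gcd(|Δx|,|Δy|)+1 lattice points, so counting each shared vertex once the boundary has gcd(26,30) + gcd(10,13) + gcd(11,10) + gcd(25,7) = 2+1+1+1 = 5.
Pick's theorem gives I = A − B/2 + 1 = 405.5 − 5/2 + 1 = 404, so the closed region contains I + B = 404 + 5 = 409 lattice points.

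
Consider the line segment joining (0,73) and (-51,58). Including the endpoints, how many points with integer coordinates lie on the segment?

The number of lattice points on a segment between lattice points is gcd(|Δx|,|Δy|) + 1 = gcd(51,15) + 1 = 3 + 1 = 4.

4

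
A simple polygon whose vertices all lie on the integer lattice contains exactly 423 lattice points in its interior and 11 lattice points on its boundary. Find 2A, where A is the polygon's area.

Pick's theorem states A = I + B/2 − 1, so A = 423 + 11/2 − 1 = 855/2.
Hence 2A = 855.

855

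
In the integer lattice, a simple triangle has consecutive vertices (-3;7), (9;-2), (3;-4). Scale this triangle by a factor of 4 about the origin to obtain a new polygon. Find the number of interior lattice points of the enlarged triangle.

The shoelace formula gives twice the area as |((-3)·(-2) − 9·7) + (9·(-4) − 3·(-2)) + (3·7 − (-3)·(-4))| = 78, so the area is 39.
Along each edge there are gcd(|Δx|,|Δy|)+1 lattice points, so counting each shared vertex once the boundary has gcd(12,9) + gcd(6,2) + gcd(6,11) = 3+2+1 = 6.
Scaling by 4 multiplies the area by 4² = 16 (so the new area is 624) and multiplies the boundary lattice-point count by 4, giving 24.
By Pick's theorem, the interior count of the dilated polygon is 624 − 24/2 + 1 = 613.

613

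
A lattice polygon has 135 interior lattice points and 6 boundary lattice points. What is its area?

By Pick's theorem, A = I + B/2 − 1 = 135 + 6/2 − 1 = 137.

137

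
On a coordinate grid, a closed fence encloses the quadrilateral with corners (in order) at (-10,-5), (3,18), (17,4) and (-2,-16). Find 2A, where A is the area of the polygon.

Using the shoelace formula, 2A = |[(-10)·18 − 3·(-5)] + [3·4 − 17·18] + [17·(-16) − (-2)·4] + [(-2)·(-5) − (-10)·(-16)]| = 873, so the area is 873/2.

873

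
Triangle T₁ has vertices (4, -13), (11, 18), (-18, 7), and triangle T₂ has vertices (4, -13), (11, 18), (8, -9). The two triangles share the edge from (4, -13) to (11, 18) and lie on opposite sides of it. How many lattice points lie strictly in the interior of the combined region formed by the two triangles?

455

The union is the simple quadrilateral with vertices (4, -13), (-18, 7), (11, 18), (8, -9) in order.
Using the shoelace formula, 2A = |[4·7 − (-18)·(-13)] + [(-18)·18 − 11·7] + [11·(-9) − 8·18] + [8·(-13) − 4·(-9)]| = 918, so the area is 459.
Summing gcd(|Δx|,|Δy|) over the edges gives the boundary count: gcd(22,20) + gcd(29,11) + gcd(3,27) + gcd(4,4) = 2+1+3+4 = 10.
By Pick's theorem I = A − B/2 + 1 = 459 − 10/2 + 1 = 455.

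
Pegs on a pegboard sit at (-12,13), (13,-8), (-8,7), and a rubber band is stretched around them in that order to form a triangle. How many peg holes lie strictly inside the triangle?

The shoelace formula gives twice the area as |[(-12)·(-8) − 13·13] + [13·7 − (-8)·(-8)] + [(-8)·13 − (-12)·7]| = 66, so the area is 33.
Summing gcd(|Δx|,|Δy|) over the edges gives the boundary count: gcd(25,21) + gcd(21,15) + gcd(4,6) = 1+3+2 = 6.
Pick's theorem gives I = A − B/2 + 1 = 33 − 6/2 + 1 = 31.

31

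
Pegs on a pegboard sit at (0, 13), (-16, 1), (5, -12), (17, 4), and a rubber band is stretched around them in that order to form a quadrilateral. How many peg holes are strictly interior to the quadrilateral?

416

Using the shoelace formula, 2A = |[0·1 − (-16)·13] + [(-16)·(-12) − 5·1] + [5·4 − 17·(-12)] + [17·13 − 0·4]| = 840, so the area is 420.
The number of boundary lattice points is Σ gcd(|Δx|,|Δy|) = gcd(16,12) + gcd(21,13) + gcd(12,16) + gcd(17,9) = 4+1+4+1 = 10.
By Pick's theorem A = I + B/2 − 1, so I = 420 − 10/2 + 1 = 416.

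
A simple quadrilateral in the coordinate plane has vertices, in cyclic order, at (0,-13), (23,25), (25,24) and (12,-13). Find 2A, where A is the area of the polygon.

543

By the shoelace formula, twice the signed area is |[0·25 − 23·(-13)] + [23·24 − 25·25] + [25·(-13) − 12·24] + [12·(-13) − 0·(-13)]| = 543, so the area is 271.5.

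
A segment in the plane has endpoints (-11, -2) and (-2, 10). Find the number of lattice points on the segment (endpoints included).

4

The number of lattice points on a segment between lattice points is gcd(|Δx|,|Δy|) + 1 = gcd(9,12) + 1 = 3 + 1 = 4.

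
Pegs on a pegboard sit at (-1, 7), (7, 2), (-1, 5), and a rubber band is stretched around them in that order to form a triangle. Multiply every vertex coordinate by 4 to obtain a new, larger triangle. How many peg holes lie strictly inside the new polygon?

121

By the shoelace formula, twice the signed area is |((-1)·2 − 7·7) + (7·5 − (-1)·2) + ((-1)·7 − (-1)·5)| = 16, so the area is 8.
Summing gcd(|Δx|,|Δy|) over the edges gives the boundary count: gcd(8,5) + gcd(8,3) + gcd(0,2) = 1+1+2 = 4.
Scaling by 4 multiplies the area by 4² = 16 (so the new area is 128) and multiplies the boundary lattice-point count by 4, giving 16.
By Pick's theorem, the interior count of the dilated polygon is 128 − 16/2 + 1 = 121.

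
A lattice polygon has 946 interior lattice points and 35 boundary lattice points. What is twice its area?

1925

By Pick's theorem, A = I + B/2 − 1 = 946 + 35/2 − 1 = 1925/2.
Hence 2A = 1925.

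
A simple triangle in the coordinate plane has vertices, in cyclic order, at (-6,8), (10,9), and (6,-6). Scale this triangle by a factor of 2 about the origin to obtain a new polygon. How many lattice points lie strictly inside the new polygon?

By the shoelace formula, twice the signed area is |[(-6)·9 − 10·8] + [10·(-6) − 6·9] + [6·8 − (-6)·(-6)]| = 236, so the area is 118.
Summing gcd(|Δx|,|Δy|) over the edges gives the boundary count: gcd(16,1) + gcd(4,15) + gcd(12,14) = 1+1+2 = 4.
Scaling by 2 multiplies the area by 2² = 4 (so the new area is 472) and multiplies the boundary lattice-point count by 2, giving 8.
By Pick's theorem, the interior count of the dilated polygon is 472 − 8/2 + 1 = 469.

469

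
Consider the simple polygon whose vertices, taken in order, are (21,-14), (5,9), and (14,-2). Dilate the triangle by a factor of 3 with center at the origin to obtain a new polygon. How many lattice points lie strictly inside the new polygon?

The shoelace formula gives twice the area as |(21·9 − 5·(-14)) + (5·(-2) − 14·9) + (14·(-14) − 21·(-2))| = 31, so the area is 15.5.
The number of boundary lattice points is Σ gcd(|Δx|,|Δy|) = gcd(16,23) + gcd(9,11) + gcd(7,12) = 1+1+1 = 3.
Scaling by 3 multiplies the area by 3² = 9 (so the new area is 279/2) and multiplies the boundary lattice-point count by 3, giving 9.
By Pick's theorem, the interior count of the dilated polygon is 279/2 − 9/2 + 1 = 136.

136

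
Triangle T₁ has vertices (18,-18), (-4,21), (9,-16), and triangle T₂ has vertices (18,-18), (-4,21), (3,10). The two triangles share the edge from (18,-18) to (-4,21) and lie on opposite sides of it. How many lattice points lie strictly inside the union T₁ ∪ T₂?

The union is the simple quadrilateral with vertices (18,-18), (9,-16), (-4,21), (3,10) in order.
By the shoelace formula, twice the signed area is |(18·(-16) − 9·(-18)) + (9·21 − (-4)·(-16)) + ((-4)·10 − 3·21) + (3·(-18) − 18·10)| = 338, so the area is 169.
Along each edge there are gcd(|Δx|,|Δy|)+1 lattice points, so counting each shared vertex once the boundary has gcd(9,2) + gcd(13,37) + gcd(7,11) + gcd(15,28) = 1+1+1+1 = 4.
By Pick's theorem I = A − B/2 + 1 = 169 − 4/2 + 1 = 168.

168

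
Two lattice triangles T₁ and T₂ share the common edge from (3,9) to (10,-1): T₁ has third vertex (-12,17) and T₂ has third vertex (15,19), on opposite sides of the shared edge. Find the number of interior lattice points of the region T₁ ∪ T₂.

138

The union is the simple quadrilateral with vertices (3,9), (-12,17), (10,-1), (15,19) in order.
The shoelace formula gives twice the area as |(3·17 − (-12)·9) + ((-12)·(-1) − 10·17) + (10·19 − 15·(-1)) + (15·9 − 3·19)| = 284, so the area is 142.
Along each edge there are gcd(|Δx|,|Δy|)+1 lattice points, so counting each shared vertex once the boundary has gcd(15,8) + gcd(22,18) + gcd(5,20) + gcd(12,10) = 1+2+5+2 = 10.
By Pick's theorem I = A − B/2 + 1 = 142 − 10/2 + 1 = 138.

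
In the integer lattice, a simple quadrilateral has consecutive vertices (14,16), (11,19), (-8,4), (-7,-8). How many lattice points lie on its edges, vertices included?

8

The number of boundary lattice points is Σ gcd(|Δx|,|Δy|) = gcd(3,3) + gcd(19,15) + gcd(1,12) + gcd(21,24) = 3+1+1+3 = 8.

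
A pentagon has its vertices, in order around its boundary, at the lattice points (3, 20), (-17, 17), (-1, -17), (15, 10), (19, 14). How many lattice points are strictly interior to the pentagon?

Using the shoelace formula, 2A = |(3·17 − (-17)·20) + ((-17)·(-17) − (-1)·17) + ((-1)·10 − 15·(-17)) + (15·14 − 19·10) + (19·20 − 3·14)| = 1300, so the area is 650.
Summing gcd(|Δx|,|Δy|) over the edges gives the boundary count: gcd(20,3) + gcd(16,34) + gcd(16,27) + gcd(4,4) + gcd(16,6) = 1+2+1+4+2 = 10.
Pick's theorem gives I = A − B/2 + 1 = 650 − 10/2 + 1 = 646.

646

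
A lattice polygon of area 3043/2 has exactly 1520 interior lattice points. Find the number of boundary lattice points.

5

Pick's theorem gives A = I + B/2 − 1, so B = 2(A − I + 1) = 2(3043/2 − 1520 + 1) = 5.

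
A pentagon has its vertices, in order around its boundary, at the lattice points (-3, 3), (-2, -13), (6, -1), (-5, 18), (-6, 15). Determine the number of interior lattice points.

140

By the shoelace formula, twice the signed area is |[(-3)·(-13) − (-2)·3] + [(-2)·(-1) − 6·(-13)] + [6·18 − (-5)·(-1)] + [(-5)·15 − (-6)·18] + [(-6)·3 − (-3)·15]| = 288, so the area is 144.
The number of boundary lattice points is Σ gcd(|Δx|,|Δy|) = gcd(1,16) + gcd(8,12) + gcd(11,19) + gcd(1,3) + gcd(3,12) = 1+4+1+1+3 = 10.
By Pick's theorem A = I + B/2 − 1, so I = 144 − 10/2 + 1 = 140.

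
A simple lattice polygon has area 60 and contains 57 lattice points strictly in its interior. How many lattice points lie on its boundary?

8

Pick's theorem gives A = I + B/2 − 1, so B = 2(A − I + 1) = 2(60 − 57 + 1) = 8.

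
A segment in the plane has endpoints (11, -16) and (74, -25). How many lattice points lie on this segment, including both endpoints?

The number of lattice points on a segment between lattice points is gcd(|Δx|,|Δy|) + 1 = gcd(63,9) + 1 = 9 + 1 = 10.

10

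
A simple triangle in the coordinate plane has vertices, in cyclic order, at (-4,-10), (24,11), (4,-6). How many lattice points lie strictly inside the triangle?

By the shoelace formula, twice the signed area is |[(-4)·11 − 24·(-10)] + [24·(-6) − 4·11] + [4·(-10) − (-4)·(-6)]| = 56, so the area is 28.
Along each edge there are gcd(|Δx|,|Δy|)+1 lattice points, so counting each shared vertex once the boundary has gcd(28,21) + gcd(20,17) + gcd(8,4) = 7+1+4 = 12.
By Pick's theorem A = I + B/2 − 1, so I = 28 − 12/2 + 1 = 23.

23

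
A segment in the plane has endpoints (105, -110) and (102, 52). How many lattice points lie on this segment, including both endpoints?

The number of lattice points on a segment between lattice points is gcd(|Δx|,|Δy|) + 1 = gcd(3,162) + 1 = 3 + 1 = 4.

4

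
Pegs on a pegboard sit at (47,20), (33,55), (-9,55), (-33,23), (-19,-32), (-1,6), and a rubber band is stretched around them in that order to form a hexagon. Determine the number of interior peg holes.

Using the shoelace formula, 2A = |[47·55 − 33·20] + [33·55 − (-9)·55] + [(-9)·23 − (-33)·55] + [(-33)·(-32) − (-19)·23] + [(-19)·6 − (-1)·(-32)] + [(-1)·20 − 47·6]| = 6888, so the area is 3444.
Along each edge there are gcd(|Δx|,|Δy|)+1 lattice points, so counting each shared vertex once the boundary has gcd(14,35) + gcd(42,0) + gcd(24,32) + gcd(14,55) + gcd(18,38) + gcd(48,14) = 7+42+8+1+2+2 = 62.
By Pick's theorem A = I + B/2 − 1, so I = 3444 − 62/2 + 1 = 3414.

3414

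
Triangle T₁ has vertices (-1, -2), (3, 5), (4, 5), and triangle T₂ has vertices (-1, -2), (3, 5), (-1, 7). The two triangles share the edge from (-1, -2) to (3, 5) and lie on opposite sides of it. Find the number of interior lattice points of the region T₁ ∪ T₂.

16

The union is the simple quadrilateral with vertices (-1, -2), (4, 5), (3, 5), (-1, 7) in order.
Using the shoelace formula, 2A = |[(-1)·5 − 4·(-2)] + [4·5 − 3·5] + [3·7 − (-1)·5] + [(-1)·(-2) − (-1)·7]| = 43, so the area is 21.5.
The number of boundary lattice points is Σ gcd(|Δx|,|Δy|) = gcd(5,7) + gcd(1,0) + gcd(4,2) + gcd(0,9) = 1+1+2+9 = 13.
By Pick's theorem I = A − B/2 + 1 = 21.5 − 13/2 + 1 = 16.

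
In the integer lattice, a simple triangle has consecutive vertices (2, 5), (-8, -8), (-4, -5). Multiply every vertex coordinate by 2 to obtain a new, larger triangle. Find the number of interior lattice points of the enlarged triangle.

41

The shoelace formula gives twice the area as |(2·(-8) − (-8)·5) + ((-8)·(-5) − (-4)·(-8)) + ((-4)·5 − 2·(-5))| = 22, so the area is 11.
Summing gcd(|Δx|,|Δy|) over the edges gives the boundary count: gcd(10,13) + gcd(4,3) + gcd(6,10) = 1+1+2 = 4.
Scaling by 2 multiplies the area by 2² = 4 (so the new area is 44) and multiplies the boundary lattice-point count by 2, giving 8.
By Pick's theorem, the interior count of the dilated polygon is 44 − 8/2 + 1 = 41.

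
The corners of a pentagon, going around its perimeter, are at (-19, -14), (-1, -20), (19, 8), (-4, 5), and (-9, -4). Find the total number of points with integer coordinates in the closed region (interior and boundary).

By the shoelace formula, twice the signed area is |((-19)·(-20) − (-1)·(-14)) + ((-1)·8 − 19·(-20)) + (19·5 − (-4)·8) + ((-4)·(-4) − (-9)·5) + ((-9)·(-14) − (-19)·(-4))| = 976, so the area is 488.
Summing gcd(|Δx|,|Δy|) over the edges gives the boundary count: gcd(18,6) + gcd(20,28) + gcd(23,3) + gcd(5,9) + gcd(10,10) = 6+4+1+1+10 = 22.
Pick's theorem gives I = A − B/2 + 1 = 488 − 22/2 + 1 = 478, so the closed region contains I + B = 478 + 22 = 500 lattice points.

500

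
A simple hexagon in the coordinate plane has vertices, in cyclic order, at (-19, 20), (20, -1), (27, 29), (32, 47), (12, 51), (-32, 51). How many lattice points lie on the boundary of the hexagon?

54

Along each edge there are gcd(|Δx|,|Δy|)+1 lattice points, so counting each shared vertex once the boundary has gcd(39,21) + gcd(7,30) + gcd(5,18) + gcd(20,4) + gcd(44,0) + gcd(13,31) = 3+1+1+4+44+1 = 54.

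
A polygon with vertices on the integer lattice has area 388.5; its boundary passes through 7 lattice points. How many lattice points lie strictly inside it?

Pick's theorem A = I + B/2 − 1 rearranges to I = A − B/2 + 1 = 388.5 − 7/2 + 1 = 386.

386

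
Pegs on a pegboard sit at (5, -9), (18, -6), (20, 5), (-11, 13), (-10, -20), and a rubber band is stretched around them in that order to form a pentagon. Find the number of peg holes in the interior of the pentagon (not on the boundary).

By the shoelace formula, twice the signed area is |[5·(-6) − 18·(-9)] + [18·5 − 20·(-6)] + [20·13 − (-11)·5] + [(-11)·(-20) − (-10)·13] + [(-10)·(-9) − 5·(-20)]| = 1197, so the area is 598.5.
The number of boundary lattice points is Σ gcd(|Δx|,|Δy|) = gcd(13,3) + gcd(2,11) + gcd(31,8) + gcd(1,33) + gcd(15,11) = 1+1+1+1+1 = 5.
Pick's theorem gives I = A − B/2 + 1 = 598.5 − 5/2 + 1 = 597.

597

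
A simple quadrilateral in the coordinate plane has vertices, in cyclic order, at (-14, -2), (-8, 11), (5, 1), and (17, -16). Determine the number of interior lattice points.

293

Using the shoelace formula, 2A = |[(-14)·11 − (-8)·(-2)] + [(-8)·1 − 5·11] + [5·(-16) − 17·1] + [17·(-2) − (-14)·(-16)]| = 588, so the area is 294.
The number of boundary lattice points is Σ gcd(|Δx|,|Δy|) = gcd(6,13) + gcd(13,10) + gcd(12,17) + gcd(31,14) = 1+1+1+1 = 4.
Pick's theorem gives I = A − B/2 + 1 = 294 − 4/2 + 1 = 293.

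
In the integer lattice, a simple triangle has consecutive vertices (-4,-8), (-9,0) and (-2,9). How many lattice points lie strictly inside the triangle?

By the shoelace formula, twice the signed area is |((-4)·0 − (-9)·(-8)) + ((-9)·9 − (-2)·0) + ((-2)·(-8) − (-4)·9)| = 101, so the area is 101/2.
Summing gcd(|Δx|,|Δy|) over the edges gives the boundary count: gcd(5,8) + gcd(7,9) + gcd(2,17) = 1+1+1 = 3.
By Pick's theorem A = I + B/2 − 1, so I = 101/2 − 3/2 + 1 = 50.

50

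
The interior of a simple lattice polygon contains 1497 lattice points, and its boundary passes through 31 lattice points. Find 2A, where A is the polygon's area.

Pick's theorem states A = I + B/2 − 1, so A = 1497 + 31/2 − 1 = 3023/2.
Hence 2A = 3023.

3023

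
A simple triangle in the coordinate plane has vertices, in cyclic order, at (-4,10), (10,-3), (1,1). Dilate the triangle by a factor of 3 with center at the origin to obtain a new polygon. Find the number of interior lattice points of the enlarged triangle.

271

Using the shoelace formula, 2A = |[(-4)·(-3) − 10·10] + [10·1 − 1·(-3)] + [1·10 − (-4)·1]| = 61, so the area is 30.5.
The number of boundary lattice points is Σ gcd(|Δx|,|Δy|) = gcd(14,13) + gcd(9,4) + gcd(5,9) = 1+1+1 = 3.
Scaling by 3 multiplies the area by 3² = 9 (so the new area is 549/2) and multiplies the boundary lattice-point count by 3, giving 9.
By Pick's theorem, the interior count of the dilated polygon is 549/2 − 9/2 + 1 = 271.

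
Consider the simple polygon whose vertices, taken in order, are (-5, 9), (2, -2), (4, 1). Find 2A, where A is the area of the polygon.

The shoelace formula gives twice the area as |((-5)·(-2) − 2·9) + (2·1 − 4·(-2)) + (4·9 − (-5)·1)| = 43, so the area is 43/2.

43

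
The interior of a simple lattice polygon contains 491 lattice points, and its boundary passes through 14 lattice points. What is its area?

By Pick's theorem, A = I + B/2 − 1 = 491 + 14/2 − 1 = 497.

497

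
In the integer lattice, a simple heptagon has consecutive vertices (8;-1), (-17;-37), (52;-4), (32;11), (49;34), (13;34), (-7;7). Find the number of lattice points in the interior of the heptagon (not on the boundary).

The shoelace formula gives twice the area as |[8·(-37) − (-17)·(-1)] + [(-17)·(-4) − 52·(-37)] + [52·11 − 32·(-4)] + [32·34 − 49·11] + [49·34 − 13·34] + [13·7 − (-7)·34] + [(-7)·(-1) − 8·7]| = 4432, so the area is 2216.
Summing gcd(|Δx|,|Δy|) over the edges gives the boundary count: gcd(25,36) + gcd(69,33) + gcd(20,15) + gcd(17,23) + gcd(36,0) + gcd(20,27) + gcd(15,8) = 1+3+5+1+36+1+1 = 48.
By Pick's theorem A = I + B/2 − 1, so I = 2216 − 48/2 + 1 = 2193.

2193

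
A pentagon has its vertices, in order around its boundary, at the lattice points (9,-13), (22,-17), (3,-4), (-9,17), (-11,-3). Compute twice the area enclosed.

The shoelace formula gives twice the area as |[9·(-17) − 22·(-13)] + [22·(-4) − 3·(-17)] + [3·17 − (-9)·(-4)] + [(-9)·(-3) − (-11)·17] + [(-11)·(-13) − 9·(-3)]| = 495, so the area is 495/2.

495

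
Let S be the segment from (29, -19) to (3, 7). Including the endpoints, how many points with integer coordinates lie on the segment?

27

The number of lattice points on a segment between lattice points is gcd(|Δx|,|Δy|) + 1 = gcd(26,26) + 1 = 26 + 1 = 27.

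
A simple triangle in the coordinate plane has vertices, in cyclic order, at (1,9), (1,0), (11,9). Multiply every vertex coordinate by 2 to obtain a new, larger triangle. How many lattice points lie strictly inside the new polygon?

By the shoelace formula, twice the signed area is |(1·0 − 1·9) + (1·9 − 11·0) + (11·9 − 1·9)| = 90, so the area is 45.
Summing gcd(|Δx|,|Δy|) over the edges gives the boundary count: gcd(0,9) + gcd(10,9) + gcd(10,0) = 9+1+10 = 20.
Scaling by 2 multiplies the area by 2² = 4 (so the new area is 180) and multiplies the boundary lattice-point count by 2, giving 40.
By Pick's theorem, the interior count of the dilated polygon is 180 − 40/2 + 1 = 161.

161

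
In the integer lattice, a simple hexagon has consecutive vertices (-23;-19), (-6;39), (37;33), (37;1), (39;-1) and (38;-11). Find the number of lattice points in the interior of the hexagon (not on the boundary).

2621

By the shoelace formula, twice the signed area is |((-23)·39 − (-6)·(-19)) + ((-6)·33 − 37·39) + (37·1 − 37·33) + (37·(-1) − 39·1) + (39·(-11) − 38·(-1)) + (38·(-19) − (-23)·(-11))| = 5278, so the area is 2639.
Along each edge there are gcd(|Δx|,|Δy|)+1 lattice points, so counting each shared vertex once the boundary has gcd(17,58) + gcd(43,6) + gcd(0,32) + gcd(2,2) + gcd(1,10) + gcd(61,8) = 1+1+32+2+1+1 = 38.
Pick's theorem gives I = A − B/2 + 1 = 2639 − 38/2 + 1 = 2621.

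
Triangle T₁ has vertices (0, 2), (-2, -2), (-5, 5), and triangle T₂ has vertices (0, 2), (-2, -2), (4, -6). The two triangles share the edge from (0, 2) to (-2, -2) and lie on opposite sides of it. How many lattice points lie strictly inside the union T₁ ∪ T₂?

The union is the simple quadrilateral with vertices (0, 2), (-5, 5), (-2, -2), (4, -6) in order.
The shoelace formula gives twice the area as |(0·5 − (-5)·2) + ((-5)·(-2) − (-2)·5) + ((-2)·(-6) − 4·(-2)) + (4·2 − 0·(-6))| = 58, so the area is 29.
Summing gcd(|Δx|,|Δy|) over the edges gives the boundary count: gcd(5,3) + gcd(3,7) + gcd(6,4) + gcd(4,8) = 1+1+2+4 = 8.
By Pick's theorem I = A − B/2 + 1 = 29 − 8/2 + 1 = 26.

26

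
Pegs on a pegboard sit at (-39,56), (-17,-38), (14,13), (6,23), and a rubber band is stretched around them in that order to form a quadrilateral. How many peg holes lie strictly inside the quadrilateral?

2108

By the shoelace formula, twice the signed area is |((-39)·(-38) − (-17)·56) + ((-17)·13 − 14·(-38)) + (14·23 − 6·13) + (6·56 − (-39)·23)| = 4222, so the area is 2111.
The number of boundary lattice points is Σ gcd(|Δx|,|Δy|) = gcd(22,94) + gcd(31,51) + gcd(8,10) + gcd(45,33) = 2+1+2+3 = 8.
Pick's theorem gives I = A − B/2 + 1 = 2111 − 8/2 + 1 = 2108.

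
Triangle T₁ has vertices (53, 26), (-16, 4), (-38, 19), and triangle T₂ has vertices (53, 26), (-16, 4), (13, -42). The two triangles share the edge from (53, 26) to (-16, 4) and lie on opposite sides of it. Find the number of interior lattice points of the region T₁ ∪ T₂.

2660

The union is the simple quadrilateral with vertices (53, 26), (-38, 19), (-16, 4), (13, -42) in order.
The shoelace formula gives twice the area as |(53·19 − (-38)·26) + ((-38)·4 − (-16)·19) + ((-16)·(-42) − 13·4) + (13·26 − 53·(-42))| = 5331, so the area is 5331/2.
Along each edge there are gcd(|Δx|,|Δy|)+1 lattice points, so counting each shared vertex once the boundary has gcd(91,7) + gcd(22,15) + gcd(29,46) + gcd(40,68) = 7+1+1+4 = 13.
By Pick's theorem I = A − B/2 + 1 = 5331/2 − 13/2 + 1 = 2660.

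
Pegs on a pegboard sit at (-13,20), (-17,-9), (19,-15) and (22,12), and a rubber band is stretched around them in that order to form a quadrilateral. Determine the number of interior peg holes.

The shoelace formula gives twice the area as |((-13)·(-9) − (-17)·20) + ((-17)·(-15) − 19·(-9)) + (19·12 − 22·(-15)) + (22·20 − (-13)·12)| = 2037, so the area is 2037/2.
Summing gcd(|Δx|,|Δy|) over the edges gives the boundary count: gcd(4,29) + gcd(36,6) + gcd(3,27) + gcd(35,8) = 1+6+3+1 = 11.
By Pick's theorem A = I + B/2 − 1, so I = 2037/2 − 11/2 + 1 = 1014.

1014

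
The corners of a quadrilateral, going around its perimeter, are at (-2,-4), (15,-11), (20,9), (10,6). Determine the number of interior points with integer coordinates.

The shoelace formula gives twice the area as |((-2)·(-11) − 15·(-4)) + (15·9 − 20·(-11)) + (20·6 − 10·9) + (10·(-4) − (-2)·6)| = 439, so the area is 439/2.
The number of boundary lattice points is Σ gcd(|Δx|,|Δy|) = gcd(17,7) + gcd(5,20) + gcd(10,3) + gcd(12,10) = 1+5+1+2 = 9.
Pick's theorem gives I = A − B/2 + 1 = 439/2 − 9/2 + 1 = 216.

216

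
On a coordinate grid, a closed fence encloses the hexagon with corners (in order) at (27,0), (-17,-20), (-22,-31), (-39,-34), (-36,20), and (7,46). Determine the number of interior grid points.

2973

Using the shoelace formula, 2A = |[27·(-20) − (-17)·0] + [(-17)·(-31) − (-22)·(-20)] + [(-22)·(-34) − (-39)·(-31)] + [(-39)·20 − (-36)·(-34)] + [(-36)·46 − 7·20] + [7·0 − 27·46]| = 5956, so the area is 2978.
Along each edge there are gcd(|Δx|,|Δy|)+1 lattice points, so counting each shared vertex once the boundary has gcd(44,20) + gcd(5,11) + gcd(17,3) + gcd(3,54) + gcd(43,26) + gcd(20,46) = 4+1+1+3+1+2 = 12.
Pick's theorem gives I = A − B/2 + 1 = 2978 − 12/2 + 1 = 2973.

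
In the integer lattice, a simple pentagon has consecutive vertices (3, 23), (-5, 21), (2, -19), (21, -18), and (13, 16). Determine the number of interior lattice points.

705

Using the shoelace formula, 2A = |(3·21 − (-5)·23) + ((-5)·(-19) − 2·21) + (2·(-18) − 21·(-19)) + (21·16 − 13·(-18)) + (13·23 − 3·16)| = 1415, so the area is 1415/2.
Summing gcd(|Δx|,|Δy|) over the edges gives the boundary count: gcd(8,2) + gcd(7,40) + gcd(19,1) + gcd(8,34) + gcd(10,7) = 2+1+1+2+1 = 7.
By Pick's theorem A = I + B/2 − 1, so I = 1415/2 − 7/2 + 1 = 705.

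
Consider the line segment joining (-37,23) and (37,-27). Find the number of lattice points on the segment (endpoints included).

The number of lattice points on a segment between lattice points is gcd(|Δx|,|Δy|) + 1 = gcd(74,50) + 1 = 2 + 1 = 3.

3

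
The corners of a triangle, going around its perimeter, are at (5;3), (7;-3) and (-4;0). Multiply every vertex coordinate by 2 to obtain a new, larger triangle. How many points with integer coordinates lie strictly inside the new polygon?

115

By the shoelace formula, twice the signed area is |(5·(-3) − 7·3) + (7·0 − (-4)·(-3)) + ((-4)·3 − 5·0)| = 60, so the area is 30.
The number of boundary lattice points is Σ gcd(|Δx|,|Δy|) = gcd(2,6) + gcd(11,3) + gcd(9,3) = 2+1+3 = 6.
Scaling by 2 multiplies the area by 2² = 4 (so the new area is 120) and multiplies the boundary lattice-point count by 2, giving 12.
By Pick's theorem, the interior count of the dilated polygon is 120 − 12/2 + 1 = 115.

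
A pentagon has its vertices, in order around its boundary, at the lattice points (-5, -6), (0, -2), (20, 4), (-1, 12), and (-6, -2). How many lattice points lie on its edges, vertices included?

6

Along each edge there are gcd(|Δx|,|Δy|)+1 lattice points, so counting each shared vertex once the boundary has gcd(5,4) + gcd(20,6) + gcd(21,8) + gcd(5,14) + gcd(1,4) = 1+2+1+1+1 = 6.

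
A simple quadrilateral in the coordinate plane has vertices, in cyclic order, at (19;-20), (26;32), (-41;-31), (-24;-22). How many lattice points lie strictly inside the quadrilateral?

The shoelace formula gives twice the area as |(19·32 − 26·(-20)) + (26·(-31) − (-41)·32) + ((-41)·(-22) − (-24)·(-31)) + ((-24)·(-20) − 19·(-22))| = 2690, so the area is 1345.
Along each edge there are gcd(|Δx|,|Δy|)+1 lattice points, so counting each shared vertex once the boundary has gcd(7,52) + gcd(67,63) + gcd(17,9) + gcd(43,2) = 1+1+1+1 = 4.
Pick's theorem gives I = A − B/2 + 1 = 1345 − 4/2 + 1 = 1344.

1344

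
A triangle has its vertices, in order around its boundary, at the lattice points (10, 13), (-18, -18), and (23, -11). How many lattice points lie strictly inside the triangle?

Using the shoelace formula, 2A = |(10·(-18) − (-18)·13) + ((-18)·(-11) − 23·(-18)) + (23·13 − 10·(-11))| = 1075, so the area is 1075/2.
Along each edge there are gcd(|Δx|,|Δy|)+1 lattice points, so counting each shared vertex once the boundary has gcd(28,31) + gcd(41,7) + gcd(13,24) = 1+1+1 = 3.
By Pick's theorem A = I + B/2 − 1, so I = 1075/2 − 3/2 + 1 = 537.

537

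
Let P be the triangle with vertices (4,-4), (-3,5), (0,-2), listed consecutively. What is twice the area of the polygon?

22

Using the shoelace formula, 2A = |(4·5 − (-3)·(-4)) + ((-3)·(-2) − 0·5) + (0·(-4) − 4·(-2))| = 22, so the area is 11.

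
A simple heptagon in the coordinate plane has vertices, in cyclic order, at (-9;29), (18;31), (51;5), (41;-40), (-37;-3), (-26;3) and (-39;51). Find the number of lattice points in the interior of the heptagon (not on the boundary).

By the shoelace formula, twice the signed area is |[(-9)·31 − 18·29] + [18·5 − 51·31] + [51·(-40) − 41·5] + [41·(-3) − (-37)·(-40)] + [(-37)·3 − (-26)·(-3)] + [(-26)·51 − (-39)·3] + [(-39)·29 − (-9)·51]| = 8210, so the area is 4105.
Summing gcd(|Δx|,|Δy|) over the edges gives the boundary count: gcd(27,2) + gcd(33,26) + gcd(10,45) + gcd(78,37) + gcd(11,6) + gcd(13,48) + gcd(30,22) = 1+1+5+1+1+1+2 = 12.
By Pick's theorem A = I + B/2 − 1, so I = 4105 − 12/2 + 1 = 4100.

4100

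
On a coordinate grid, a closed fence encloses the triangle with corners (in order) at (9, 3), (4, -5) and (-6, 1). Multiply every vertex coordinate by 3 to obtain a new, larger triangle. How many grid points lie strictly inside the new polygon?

By the shoelace formula, twice the signed area is |[9·(-5) − 4·3] + [4·1 − (-6)·(-5)] + [(-6)·3 − 9·1]| = 110, so the area is 55.
Along each edge there are gcd(|Δx|,|Δy|)+1 lattice points, so counting each shared vertex once the boundary has gcd(5,8) + gcd(10,6) + gcd(15,2) = 1+2+1 = 4.
Scaling by 3 multiplies the area by 3² = 9 (so the new area is 495) and multiplies the boundary lattice-point count by 3, giving 12.
By Pick's theorem, the interior count of the dilated polygon is 495 − 12/2 + 1 = 490.

490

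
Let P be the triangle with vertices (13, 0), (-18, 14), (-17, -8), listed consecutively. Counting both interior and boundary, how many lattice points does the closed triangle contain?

337

By the shoelace formula, twice the signed area is |[13·14 − (-18)·0] + [(-18)·(-8) − (-17)·14] + [(-17)·0 − 13·(-8)]| = 668, so the area is 334.
The number of boundary lattice points is Σ gcd(|Δx|,|Δy|) = gcd(31,14) + gcd(1,22) + gcd(30,8) = 1+1+2 = 4.
Pick's theorem gives I = A − B/2 + 1 = 334 − 4/2 + 1 = 333, so the closed region contains I + B = 333 + 4 = 337 lattice points.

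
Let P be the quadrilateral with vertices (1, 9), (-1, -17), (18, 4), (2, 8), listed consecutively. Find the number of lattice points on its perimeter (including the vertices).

Along each edge there are gcd(|Δx|,|Δy|)+1 lattice points, so counting each shared vertex once the boundary has gcd(2,26) + gcd(19,21) + gcd(16,4) + gcd(1,1) = 2+1+4+1 = 8.

8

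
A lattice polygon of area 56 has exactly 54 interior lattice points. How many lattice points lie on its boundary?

Pick's theorem gives A = I + B/2 − 1, so B = 2(A − I + 1) = 2(56 − 54 + 1) = 6.

6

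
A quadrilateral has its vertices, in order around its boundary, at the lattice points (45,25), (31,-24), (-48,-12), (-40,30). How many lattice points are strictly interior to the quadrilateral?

3818

The shoelace formula gives twice the area as |[45·(-24) − 31·25] + [31·(-12) − (-48)·(-24)] + [(-48)·30 − (-40)·(-12)] + [(-40)·25 − 45·30]| = 7649, so the area is 3824.5.
The number of boundary lattice points is Σ gcd(|Δx|,|Δy|) = gcd(14,49) + gcd(79,12) + gcd(8,42) + gcd(85,5) = 7+1+2+5 = 15.
By Pick's theorem A = I + B/2 − 1, so I = 3824.5 − 15/2 + 1 = 3818.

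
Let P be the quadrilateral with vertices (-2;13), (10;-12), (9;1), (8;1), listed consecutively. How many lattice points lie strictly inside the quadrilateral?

58

Using the shoelace formula, 2A = |[(-2)·(-12) − 10·13] + [10·1 − 9·(-12)] + [9·1 − 8·1] + [8·13 − (-2)·1]| = 119, so the area is 59.5.
Along each edge there are gcd(|Δx|,|Δy|)+1 lattice points, so counting each shared vertex once the boundary has gcd(12,25) + gcd(1,13) + gcd(1,0) + gcd(10,12) = 1+1+1+2 = 5.
Pick's theorem gives I = A − B/2 + 1 = 59.5 − 5/2 + 1 = 58.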